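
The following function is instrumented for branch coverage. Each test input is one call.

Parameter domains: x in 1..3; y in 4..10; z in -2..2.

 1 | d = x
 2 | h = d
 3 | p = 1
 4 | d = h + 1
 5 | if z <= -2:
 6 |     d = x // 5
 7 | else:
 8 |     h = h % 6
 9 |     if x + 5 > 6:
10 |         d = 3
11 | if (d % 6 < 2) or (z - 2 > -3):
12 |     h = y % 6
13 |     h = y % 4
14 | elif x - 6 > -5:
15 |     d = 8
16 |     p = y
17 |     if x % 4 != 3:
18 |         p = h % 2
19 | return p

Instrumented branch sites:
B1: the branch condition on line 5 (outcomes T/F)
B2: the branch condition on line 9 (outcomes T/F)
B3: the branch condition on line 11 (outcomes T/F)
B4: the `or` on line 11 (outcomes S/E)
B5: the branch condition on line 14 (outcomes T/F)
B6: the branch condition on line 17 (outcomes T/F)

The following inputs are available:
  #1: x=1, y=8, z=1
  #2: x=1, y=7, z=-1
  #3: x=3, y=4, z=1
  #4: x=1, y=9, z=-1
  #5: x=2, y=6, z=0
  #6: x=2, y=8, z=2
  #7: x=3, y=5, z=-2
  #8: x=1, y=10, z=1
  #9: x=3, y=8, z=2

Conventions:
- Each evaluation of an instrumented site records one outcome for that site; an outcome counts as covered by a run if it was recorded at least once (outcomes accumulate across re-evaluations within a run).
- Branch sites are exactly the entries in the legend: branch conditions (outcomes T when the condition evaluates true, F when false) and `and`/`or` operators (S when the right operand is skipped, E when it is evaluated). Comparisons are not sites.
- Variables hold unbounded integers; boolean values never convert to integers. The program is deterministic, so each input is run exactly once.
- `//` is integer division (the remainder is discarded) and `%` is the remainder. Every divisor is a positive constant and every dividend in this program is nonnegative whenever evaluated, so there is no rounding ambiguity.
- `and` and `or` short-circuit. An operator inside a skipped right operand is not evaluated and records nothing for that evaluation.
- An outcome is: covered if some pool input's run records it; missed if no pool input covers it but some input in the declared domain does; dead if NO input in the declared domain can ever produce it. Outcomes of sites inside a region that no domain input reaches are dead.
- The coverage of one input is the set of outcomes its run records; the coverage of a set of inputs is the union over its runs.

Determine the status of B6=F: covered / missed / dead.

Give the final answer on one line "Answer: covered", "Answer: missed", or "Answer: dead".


no pool input records B6=F
but domain input (x=3, y=4, z=-1) does record it -> reachable, so missed
Answer: missed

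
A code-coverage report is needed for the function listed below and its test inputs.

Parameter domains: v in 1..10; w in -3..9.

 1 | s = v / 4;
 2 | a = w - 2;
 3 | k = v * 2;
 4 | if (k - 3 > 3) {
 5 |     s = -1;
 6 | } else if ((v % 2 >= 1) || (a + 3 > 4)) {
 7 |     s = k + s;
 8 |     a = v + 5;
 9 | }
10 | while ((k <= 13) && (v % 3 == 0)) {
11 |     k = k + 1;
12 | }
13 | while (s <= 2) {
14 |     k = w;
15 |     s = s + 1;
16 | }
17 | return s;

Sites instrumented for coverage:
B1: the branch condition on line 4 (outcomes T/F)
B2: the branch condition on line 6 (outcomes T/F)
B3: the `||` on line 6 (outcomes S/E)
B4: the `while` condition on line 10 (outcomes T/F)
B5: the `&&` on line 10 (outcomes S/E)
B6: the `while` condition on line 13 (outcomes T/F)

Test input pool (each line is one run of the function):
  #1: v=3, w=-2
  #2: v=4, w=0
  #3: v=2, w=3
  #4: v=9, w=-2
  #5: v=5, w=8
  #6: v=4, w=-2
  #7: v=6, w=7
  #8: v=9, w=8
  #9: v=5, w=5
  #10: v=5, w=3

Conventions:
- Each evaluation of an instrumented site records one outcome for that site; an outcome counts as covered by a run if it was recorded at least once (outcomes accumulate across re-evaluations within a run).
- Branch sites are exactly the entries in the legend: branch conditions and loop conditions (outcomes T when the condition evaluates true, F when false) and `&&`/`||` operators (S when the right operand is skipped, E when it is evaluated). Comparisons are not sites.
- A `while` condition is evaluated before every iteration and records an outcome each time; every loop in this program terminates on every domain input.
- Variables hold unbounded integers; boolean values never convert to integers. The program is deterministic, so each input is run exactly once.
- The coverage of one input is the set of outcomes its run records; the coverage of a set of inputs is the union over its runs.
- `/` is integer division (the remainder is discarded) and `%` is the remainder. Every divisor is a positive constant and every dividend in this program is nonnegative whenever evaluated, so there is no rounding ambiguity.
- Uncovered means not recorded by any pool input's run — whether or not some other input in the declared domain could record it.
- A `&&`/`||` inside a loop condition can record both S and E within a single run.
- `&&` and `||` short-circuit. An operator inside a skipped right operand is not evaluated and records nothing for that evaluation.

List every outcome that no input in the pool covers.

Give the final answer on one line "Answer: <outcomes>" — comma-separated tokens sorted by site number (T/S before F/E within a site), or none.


run #1 (v=3, w=-2) runs B1->F, B3->S, B2->T, B5->E, B4->T, B5->E, B4->T, B5->E, B4->T, B5->E, B4->T, B5->E, B4->T, B5->E, ...; records B1=F, B2=T, B3=S, B4=T, B4=F, B5=S, B5=E, B6=F
run #2 (v=4, w=0) runs B1->T, B5->E, B4->F, B6->T, B6->T, B6->T, B6->T, B6->F; records B1=T, B4=F, B5=E, B6=T, B6=F
run #3 (v=2, w=3) runs B1->F, B3->E, B2->F, B5->E, B4->F, B6->T, B6->T, B6->T, B6->F; records B1=F, B2=F, B3=E, B4=F, B5=E, B6=T, B6=F
run #4 (v=9, w=-2) runs B1->T, B5->S, B4->F, B6->T, B6->T, B6->T, B6->T, B6->F; records B1=T, B4=F, B5=S, B6=T, B6=F
run #5 (v=5, w=8) runs B1->T, B5->E, B4->F, B6->T, B6->T, B6->T, B6->T, B6->F; records B1=T, B4=F, B5=E, B6=T, B6=F
run #6 (v=4, w=-2) runs B1->T, B5->E, B4->F, B6->T, B6->T, B6->T, B6->T, B6->F; records B1=T, B4=F, B5=E, B6=T, B6=F
run #7 (v=6, w=7) runs B1->T, B5->E, B4->T, B5->E, B4->T, B5->S, B4->F, B6->T, B6->T, B6->T, B6->T, B6->F; records B1=T, B4=T, B4=F, B5=S, B5=E, B6=T, B6=F
run #8 (v=9, w=8) runs B1->T, B5->S, B4->F, B6->T, B6->T, B6->T, B6->T, B6->F; records B1=T, B4=F, B5=S, B6=T, B6=F
run #9 (v=5, w=5) runs B1->T, B5->E, B4->F, B6->T, B6->T, B6->T, B6->T, B6->F; records B1=T, B4=F, B5=E, B6=T, B6=F
run #10 (v=5, w=3) runs B1->T, B5->E, B4->F, B6->T, B6->T, B6->T, B6->T, B6->F; records B1=T, B4=F, B5=E, B6=T, B6=F
union over the pool: B1=T, B1=F, B2=T, B2=F, B3=S, B3=E, B4=T, B4=F, B5=S, B5=E, B6=T, B6=F
uncovered (0 of 12): none
Answer: none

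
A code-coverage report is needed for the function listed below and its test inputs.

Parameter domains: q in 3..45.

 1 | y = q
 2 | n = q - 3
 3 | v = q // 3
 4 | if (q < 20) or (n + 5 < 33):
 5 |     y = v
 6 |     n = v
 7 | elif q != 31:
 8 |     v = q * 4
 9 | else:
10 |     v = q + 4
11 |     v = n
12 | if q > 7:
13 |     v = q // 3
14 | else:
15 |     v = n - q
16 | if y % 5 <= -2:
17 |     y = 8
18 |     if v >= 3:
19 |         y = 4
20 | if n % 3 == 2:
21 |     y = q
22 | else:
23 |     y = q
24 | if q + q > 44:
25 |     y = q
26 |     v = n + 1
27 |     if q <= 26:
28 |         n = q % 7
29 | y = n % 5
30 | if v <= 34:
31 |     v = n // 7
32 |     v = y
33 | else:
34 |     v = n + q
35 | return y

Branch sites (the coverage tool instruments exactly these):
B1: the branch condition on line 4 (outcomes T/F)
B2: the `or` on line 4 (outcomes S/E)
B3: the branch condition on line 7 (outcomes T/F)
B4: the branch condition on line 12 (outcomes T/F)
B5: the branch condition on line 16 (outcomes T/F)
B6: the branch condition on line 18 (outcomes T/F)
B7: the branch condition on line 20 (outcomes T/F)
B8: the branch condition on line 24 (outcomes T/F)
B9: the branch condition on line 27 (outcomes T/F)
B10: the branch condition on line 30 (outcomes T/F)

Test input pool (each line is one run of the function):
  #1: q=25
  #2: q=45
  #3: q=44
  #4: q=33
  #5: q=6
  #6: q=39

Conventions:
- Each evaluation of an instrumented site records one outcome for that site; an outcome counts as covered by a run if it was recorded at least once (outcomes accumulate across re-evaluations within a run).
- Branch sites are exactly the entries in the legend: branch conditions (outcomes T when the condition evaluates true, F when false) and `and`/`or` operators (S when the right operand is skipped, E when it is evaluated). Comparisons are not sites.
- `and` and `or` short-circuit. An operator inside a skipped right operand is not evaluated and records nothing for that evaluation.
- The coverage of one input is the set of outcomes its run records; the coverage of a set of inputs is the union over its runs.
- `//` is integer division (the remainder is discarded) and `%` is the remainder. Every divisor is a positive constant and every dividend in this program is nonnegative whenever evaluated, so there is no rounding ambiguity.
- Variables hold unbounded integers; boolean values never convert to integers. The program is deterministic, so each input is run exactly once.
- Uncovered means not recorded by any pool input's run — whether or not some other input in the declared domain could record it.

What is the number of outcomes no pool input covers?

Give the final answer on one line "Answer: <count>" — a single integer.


input #1, q=25: events B2->E, B1->T, B4->T, B5->F, B7->T, B8->T, B9->T, B10->T; outcomes B1=T, B2=E, B4=T, B5=F, B7=T, B8=T, B9=T, B10=T
input #2, q=45: events B2->E, B1->F, B3->T, B4->T, B5->F, B7->F, B8->T, B9->F, B10->F; outcomes B1=F, B2=E, B3=T, B4=T, B5=F, B7=F, B8=T, B9=F, B10=F
input #3, q=44: events B2->E, B1->F, B3->T, B4->T, B5->F, B7->T, B8->T, B9->F, B10->F; outcomes B1=F, B2=E, B3=T, B4=T, B5=F, B7=T, B8=T, B9=F, B10=F
input #4, q=33: events B2->E, B1->F, B3->T, B4->T, B5->F, B7->F, B8->T, B9->F, B10->T; outcomes B1=F, B2=E, B3=T, B4=T, B5=F, B7=F, B8=T, B9=F, B10=T
input #5, q=6: events B2->S, B1->T, B4->F, B5->F, B7->T, B8->F, B10->T; outcomes B1=T, B2=S, B4=F, B5=F, B7=T, B8=F, B10=T
input #6, q=39: events B2->E, B1->F, B3->T, B4->T, B5->F, B7->F, B8->T, B9->F, B10->F; outcomes B1=F, B2=E, B3=T, B4=T, B5=F, B7=F, B8=T, B9=F, B10=F
union over the pool: B1=T, B1=F, B2=S, B2=E, B3=T, B4=T, B4=F, B5=F, B7=T, B7=F, B8=T, B8=F, B9=T, B9=F, B10=T, B10=F
uncovered (4 of 20): B3=F, B5=T, B6=T, B6=F
Answer: 4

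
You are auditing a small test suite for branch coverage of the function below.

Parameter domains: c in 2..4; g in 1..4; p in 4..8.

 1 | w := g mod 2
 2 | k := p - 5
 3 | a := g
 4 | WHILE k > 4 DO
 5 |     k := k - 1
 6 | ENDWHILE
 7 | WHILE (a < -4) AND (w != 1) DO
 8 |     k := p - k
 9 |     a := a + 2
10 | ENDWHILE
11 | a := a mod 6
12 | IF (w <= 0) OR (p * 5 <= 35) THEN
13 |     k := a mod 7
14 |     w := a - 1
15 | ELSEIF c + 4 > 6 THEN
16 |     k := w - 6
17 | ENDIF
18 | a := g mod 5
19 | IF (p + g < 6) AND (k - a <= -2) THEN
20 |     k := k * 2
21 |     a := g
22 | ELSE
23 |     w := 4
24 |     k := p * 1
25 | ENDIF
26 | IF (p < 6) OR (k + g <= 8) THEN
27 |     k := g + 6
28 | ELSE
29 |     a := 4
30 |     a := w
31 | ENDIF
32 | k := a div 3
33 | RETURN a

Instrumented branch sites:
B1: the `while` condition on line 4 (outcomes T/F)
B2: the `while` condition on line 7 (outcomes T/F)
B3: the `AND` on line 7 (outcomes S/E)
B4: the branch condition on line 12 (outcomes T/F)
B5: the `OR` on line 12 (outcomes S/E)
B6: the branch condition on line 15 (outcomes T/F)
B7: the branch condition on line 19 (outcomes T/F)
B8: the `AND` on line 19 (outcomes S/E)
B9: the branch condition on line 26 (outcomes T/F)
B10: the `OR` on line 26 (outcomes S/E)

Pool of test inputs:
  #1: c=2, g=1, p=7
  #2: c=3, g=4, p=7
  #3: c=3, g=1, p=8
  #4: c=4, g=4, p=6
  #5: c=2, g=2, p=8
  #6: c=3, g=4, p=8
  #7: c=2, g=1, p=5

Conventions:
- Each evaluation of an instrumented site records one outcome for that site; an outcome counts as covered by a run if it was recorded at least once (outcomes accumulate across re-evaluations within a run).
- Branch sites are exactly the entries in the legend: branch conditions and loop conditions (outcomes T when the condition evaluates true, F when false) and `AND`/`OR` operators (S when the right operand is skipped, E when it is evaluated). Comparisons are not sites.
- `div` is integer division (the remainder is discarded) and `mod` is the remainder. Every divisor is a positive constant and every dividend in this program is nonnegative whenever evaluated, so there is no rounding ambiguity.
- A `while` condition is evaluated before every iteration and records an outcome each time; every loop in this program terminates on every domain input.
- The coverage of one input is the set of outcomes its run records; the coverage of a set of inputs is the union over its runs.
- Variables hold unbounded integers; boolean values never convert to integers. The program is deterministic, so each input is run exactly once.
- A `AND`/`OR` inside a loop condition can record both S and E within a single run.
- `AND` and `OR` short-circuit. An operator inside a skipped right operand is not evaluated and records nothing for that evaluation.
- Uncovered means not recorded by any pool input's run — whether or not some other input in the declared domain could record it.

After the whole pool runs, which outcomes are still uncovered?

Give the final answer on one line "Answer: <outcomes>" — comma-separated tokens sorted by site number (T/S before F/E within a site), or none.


input #1, c=2, g=1, p=7: events B1->F, B3->S, B2->F, B5->E, B4->T, B8->S, B7->F, B10->E, B9->T; outcomes B1=F, B2=F, B3=S, B4=T, B5=E, B7=F, B8=S, B9=T, B10=E
input #2, c=3, g=4, p=7: events B1->F, B3->S, B2->F, B5->S, B4->T, B8->S, B7->F, B10->E, B9->F; outcomes B1=F, B2=F, B3=S, B4=T, B5=S, B7=F, B8=S, B9=F, B10=E
input #3, c=3, g=1, p=8: events B1->F, B3->S, B2->F, B5->E, B4->F, B6->T, B8->S, B7->F, B10->E, B9->F; outcomes B1=F, B2=F, B3=S, B4=F, B5=E, B6=T, B7=F, B8=S, B9=F, B10=E
input #4, c=4, g=4, p=6: events B1->F, B3->S, B2->F, B5->S, B4->T, B8->S, B7->F, B10->E, B9->F; outcomes B1=F, B2=F, B3=S, B4=T, B5=S, B7=F, B8=S, B9=F, B10=E
input #5, c=2, g=2, p=8: events B1->F, B3->S, B2->F, B5->S, B4->T, B8->S, B7->F, B10->E, B9->F; outcomes B1=F, B2=F, B3=S, B4=T, B5=S, B7=F, B8=S, B9=F, B10=E
input #6, c=3, g=4, p=8: events B1->F, B3->S, B2->F, B5->S, B4->T, B8->S, B7->F, B10->E, B9->F; outcomes B1=F, B2=F, B3=S, B4=T, B5=S, B7=F, B8=S, B9=F, B10=E
input #7, c=2, g=1, p=5: events B1->F, B3->S, B2->F, B5->E, B4->T, B8->S, B7->F, B10->S, B9->T; outcomes B1=F, B2=F, B3=S, B4=T, B5=E, B7=F, B8=S, B9=T, B10=S
union over the pool: B1=F, B2=F, B3=S, B4=T, B4=F, B5=S, B5=E, B6=T, B7=F, B8=S, B9=T, B9=F, B10=S, B10=E
uncovered (6 of 20): B1=T, B2=T, B3=E, B6=F, B7=T, B8=E
Answer: B1=T, B2=T, B3=E, B6=F, B7=T, B8=E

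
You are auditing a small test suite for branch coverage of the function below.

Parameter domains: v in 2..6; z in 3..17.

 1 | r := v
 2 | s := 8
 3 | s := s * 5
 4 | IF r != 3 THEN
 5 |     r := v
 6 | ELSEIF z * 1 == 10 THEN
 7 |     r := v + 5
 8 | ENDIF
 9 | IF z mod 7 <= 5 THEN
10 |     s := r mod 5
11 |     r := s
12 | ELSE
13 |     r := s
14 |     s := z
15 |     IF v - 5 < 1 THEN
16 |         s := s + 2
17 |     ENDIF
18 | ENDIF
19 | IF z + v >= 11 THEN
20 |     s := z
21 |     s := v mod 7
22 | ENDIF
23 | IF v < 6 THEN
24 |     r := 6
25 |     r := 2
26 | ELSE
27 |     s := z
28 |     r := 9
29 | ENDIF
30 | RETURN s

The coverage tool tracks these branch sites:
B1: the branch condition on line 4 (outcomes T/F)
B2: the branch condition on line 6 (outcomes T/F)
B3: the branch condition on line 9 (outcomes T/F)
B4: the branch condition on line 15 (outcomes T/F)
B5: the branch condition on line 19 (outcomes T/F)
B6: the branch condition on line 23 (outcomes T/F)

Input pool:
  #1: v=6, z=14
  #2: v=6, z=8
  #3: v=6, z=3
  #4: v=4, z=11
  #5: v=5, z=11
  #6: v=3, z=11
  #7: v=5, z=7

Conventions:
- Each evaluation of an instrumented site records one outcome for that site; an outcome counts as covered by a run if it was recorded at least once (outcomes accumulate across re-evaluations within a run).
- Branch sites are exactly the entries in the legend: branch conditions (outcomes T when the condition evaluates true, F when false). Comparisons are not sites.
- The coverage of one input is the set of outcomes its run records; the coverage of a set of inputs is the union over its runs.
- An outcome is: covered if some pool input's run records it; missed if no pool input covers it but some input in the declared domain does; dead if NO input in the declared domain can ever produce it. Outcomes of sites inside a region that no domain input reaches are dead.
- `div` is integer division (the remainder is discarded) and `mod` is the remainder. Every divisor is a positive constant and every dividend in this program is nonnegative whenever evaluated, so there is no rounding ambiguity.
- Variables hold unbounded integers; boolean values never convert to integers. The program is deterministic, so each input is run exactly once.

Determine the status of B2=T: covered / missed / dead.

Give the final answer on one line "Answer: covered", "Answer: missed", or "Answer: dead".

no pool input records B2=T
but domain input (v=3, z=10) does record it -> reachable, so missed

Answer: missed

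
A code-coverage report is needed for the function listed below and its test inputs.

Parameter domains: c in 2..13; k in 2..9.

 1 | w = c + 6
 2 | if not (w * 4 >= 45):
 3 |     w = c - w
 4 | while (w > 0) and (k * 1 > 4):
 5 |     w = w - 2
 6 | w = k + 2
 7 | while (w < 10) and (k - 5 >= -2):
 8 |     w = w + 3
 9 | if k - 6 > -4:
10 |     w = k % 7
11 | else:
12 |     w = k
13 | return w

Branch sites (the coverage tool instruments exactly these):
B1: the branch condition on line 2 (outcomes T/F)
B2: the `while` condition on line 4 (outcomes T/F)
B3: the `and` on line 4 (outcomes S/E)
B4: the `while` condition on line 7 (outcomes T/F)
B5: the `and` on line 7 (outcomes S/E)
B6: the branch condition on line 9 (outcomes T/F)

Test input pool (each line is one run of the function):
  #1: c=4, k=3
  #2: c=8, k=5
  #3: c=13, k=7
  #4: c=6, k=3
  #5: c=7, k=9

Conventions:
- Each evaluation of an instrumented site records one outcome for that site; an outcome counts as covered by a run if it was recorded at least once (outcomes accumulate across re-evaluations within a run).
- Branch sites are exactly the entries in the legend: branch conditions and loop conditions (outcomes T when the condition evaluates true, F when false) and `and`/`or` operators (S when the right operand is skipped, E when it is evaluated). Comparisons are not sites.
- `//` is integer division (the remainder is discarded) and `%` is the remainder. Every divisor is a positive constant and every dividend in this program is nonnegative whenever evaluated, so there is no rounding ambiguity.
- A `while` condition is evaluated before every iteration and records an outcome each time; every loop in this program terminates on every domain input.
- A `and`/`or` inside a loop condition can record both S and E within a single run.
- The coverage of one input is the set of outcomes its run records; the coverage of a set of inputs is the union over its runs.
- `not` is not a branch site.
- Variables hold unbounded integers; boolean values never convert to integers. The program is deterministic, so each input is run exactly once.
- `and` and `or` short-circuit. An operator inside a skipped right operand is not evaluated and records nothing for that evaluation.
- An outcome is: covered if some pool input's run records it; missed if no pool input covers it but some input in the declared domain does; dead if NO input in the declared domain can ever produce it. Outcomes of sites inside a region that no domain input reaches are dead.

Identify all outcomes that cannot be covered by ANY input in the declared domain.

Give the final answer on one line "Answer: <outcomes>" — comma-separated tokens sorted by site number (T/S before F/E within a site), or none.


sweeping the full domain (96 inputs) for each outcome:
  reachable outcomes have witnesses, e.g. B1=T (e.g. c=2, k=2), B1=F (e.g. c=6, k=2), B2=T (e.g. c=6, k=5), B2=F (e.g. c=2, k=2)
Answer: none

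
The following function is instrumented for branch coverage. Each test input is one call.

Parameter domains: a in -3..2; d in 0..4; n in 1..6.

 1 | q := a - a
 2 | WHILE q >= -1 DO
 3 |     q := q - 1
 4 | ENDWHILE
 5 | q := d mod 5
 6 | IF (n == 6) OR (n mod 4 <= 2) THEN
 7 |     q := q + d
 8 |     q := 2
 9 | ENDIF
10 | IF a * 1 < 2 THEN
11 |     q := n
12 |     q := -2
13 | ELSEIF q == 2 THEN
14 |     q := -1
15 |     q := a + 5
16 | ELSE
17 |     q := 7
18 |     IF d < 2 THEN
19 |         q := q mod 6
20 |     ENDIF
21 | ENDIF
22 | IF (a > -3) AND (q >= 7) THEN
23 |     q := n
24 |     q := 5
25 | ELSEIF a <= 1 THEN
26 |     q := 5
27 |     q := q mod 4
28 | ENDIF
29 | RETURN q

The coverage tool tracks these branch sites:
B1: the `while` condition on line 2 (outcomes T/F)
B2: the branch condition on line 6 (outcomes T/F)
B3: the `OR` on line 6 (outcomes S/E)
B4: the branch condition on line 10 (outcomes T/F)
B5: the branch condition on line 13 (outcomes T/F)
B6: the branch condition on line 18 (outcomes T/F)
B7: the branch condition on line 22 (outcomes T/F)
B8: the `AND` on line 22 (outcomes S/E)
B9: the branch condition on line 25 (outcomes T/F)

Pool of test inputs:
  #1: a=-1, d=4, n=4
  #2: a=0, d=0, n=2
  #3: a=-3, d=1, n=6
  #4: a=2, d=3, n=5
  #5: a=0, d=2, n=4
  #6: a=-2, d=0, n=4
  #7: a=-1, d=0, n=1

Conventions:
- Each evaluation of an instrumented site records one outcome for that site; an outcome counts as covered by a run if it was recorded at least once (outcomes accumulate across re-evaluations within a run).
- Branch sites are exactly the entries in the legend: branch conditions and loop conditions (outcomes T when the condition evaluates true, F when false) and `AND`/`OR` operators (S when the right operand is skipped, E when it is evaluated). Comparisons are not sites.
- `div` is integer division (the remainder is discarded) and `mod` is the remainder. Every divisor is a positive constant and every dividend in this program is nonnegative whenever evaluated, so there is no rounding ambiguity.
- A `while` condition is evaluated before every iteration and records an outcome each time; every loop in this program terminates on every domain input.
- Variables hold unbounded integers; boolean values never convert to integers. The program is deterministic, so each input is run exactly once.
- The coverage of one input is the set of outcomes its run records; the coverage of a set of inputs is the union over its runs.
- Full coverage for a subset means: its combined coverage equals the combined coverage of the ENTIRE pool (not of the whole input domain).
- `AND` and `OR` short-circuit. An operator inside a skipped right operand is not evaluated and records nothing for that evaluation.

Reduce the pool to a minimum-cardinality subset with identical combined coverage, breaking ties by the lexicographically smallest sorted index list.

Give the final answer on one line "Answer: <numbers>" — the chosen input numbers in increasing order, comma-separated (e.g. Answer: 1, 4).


run #1 (a=-1, d=4, n=4) runs B1->T, B1->T, B1->F, B3->E, B2->T, B4->T, B8->E, B7->F, B9->T; records B1=T, B1=F, B2=T, B3=E, B4=T, B7=F, B8=E, B9=T
run #2 (a=0, d=0, n=2) runs B1->T, B1->T, B1->F, B3->E, B2->T, B4->T, B8->E, B7->F, B9->T; records B1=T, B1=F, B2=T, B3=E, B4=T, B7=F, B8=E, B9=T
run #3 (a=-3, d=1, n=6) runs B1->T, B1->T, B1->F, B3->S, B2->T, B4->T, B8->S, B7->F, B9->T; records B1=T, B1=F, B2=T, B3=S, B4=T, B7=F, B8=S, B9=T
run #4 (a=2, d=3, n=5) runs B1->T, B1->T, B1->F, B3->E, B2->T, B4->F, B5->T, B8->E, B7->T; records B1=T, B1=F, B2=T, B3=E, B4=F, B5=T, B7=T, B8=E
run #5 (a=0, d=2, n=4) runs B1->T, B1->T, B1->F, B3->E, B2->T, B4->T, B8->E, B7->F, B9->T; records B1=T, B1=F, B2=T, B3=E, B4=T, B7=F, B8=E, B9=T
run #6 (a=-2, d=0, n=4) runs B1->T, B1->T, B1->F, B3->E, B2->T, B4->T, B8->E, B7->F, B9->T; records B1=T, B1=F, B2=T, B3=E, B4=T, B7=F, B8=E, B9=T
run #7 (a=-1, d=0, n=1) runs B1->T, B1->T, B1->F, B3->E, B2->T, B4->T, B8->E, B7->F, B9->T; records B1=T, B1=F, B2=T, B3=E, B4=T, B7=F, B8=E, B9=T
together the pool reaches 13 outcomes: B1=T, B1=F, B2=T, B3=S, B3=E, B4=T, B4=F, B5=T, B7=T, B7=F, B8=S, B8=E, B9=T
every size-1 subset falls short of the 13 outcomes (best: 8/13)
inputs {3, 4} (size 2) cover everything; no size-2 subset with a lexicographically smaller index list covers all 13
Answer: 3, 4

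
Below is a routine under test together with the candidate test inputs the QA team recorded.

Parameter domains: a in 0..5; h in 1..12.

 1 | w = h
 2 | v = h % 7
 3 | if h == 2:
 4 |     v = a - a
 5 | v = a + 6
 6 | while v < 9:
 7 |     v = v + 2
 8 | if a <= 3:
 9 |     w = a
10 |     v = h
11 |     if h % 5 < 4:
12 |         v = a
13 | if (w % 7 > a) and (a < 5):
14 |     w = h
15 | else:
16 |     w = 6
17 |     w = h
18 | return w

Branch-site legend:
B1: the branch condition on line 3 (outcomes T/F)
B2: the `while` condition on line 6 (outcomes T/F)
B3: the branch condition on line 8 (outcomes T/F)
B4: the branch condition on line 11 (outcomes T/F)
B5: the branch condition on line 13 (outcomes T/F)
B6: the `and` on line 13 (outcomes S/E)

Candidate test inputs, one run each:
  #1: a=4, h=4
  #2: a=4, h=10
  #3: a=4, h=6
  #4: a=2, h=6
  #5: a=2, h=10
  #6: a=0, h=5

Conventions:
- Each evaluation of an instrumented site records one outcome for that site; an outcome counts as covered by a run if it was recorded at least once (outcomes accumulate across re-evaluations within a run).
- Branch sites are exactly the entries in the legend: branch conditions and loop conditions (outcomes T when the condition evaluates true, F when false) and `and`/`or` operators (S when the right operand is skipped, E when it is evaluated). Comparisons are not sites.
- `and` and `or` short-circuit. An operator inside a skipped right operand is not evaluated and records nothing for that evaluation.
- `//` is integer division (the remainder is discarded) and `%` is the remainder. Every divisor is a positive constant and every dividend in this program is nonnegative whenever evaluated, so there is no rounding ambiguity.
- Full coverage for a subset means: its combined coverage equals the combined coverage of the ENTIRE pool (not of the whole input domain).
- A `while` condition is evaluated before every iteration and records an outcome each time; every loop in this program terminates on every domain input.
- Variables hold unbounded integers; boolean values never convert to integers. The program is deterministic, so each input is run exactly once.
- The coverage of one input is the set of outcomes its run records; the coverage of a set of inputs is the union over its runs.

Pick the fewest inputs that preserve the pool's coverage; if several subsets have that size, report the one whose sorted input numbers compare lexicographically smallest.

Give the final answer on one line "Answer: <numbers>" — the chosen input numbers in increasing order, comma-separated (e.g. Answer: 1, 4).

run #1 (a=4, h=4) runs B1->F, B2->F, B3->F, B6->S, B5->F; records B1=F, B2=F, B3=F, B5=F, B6=S
run #2 (a=4, h=10) runs B1->F, B2->F, B3->F, B6->S, B5->F; records B1=F, B2=F, B3=F, B5=F, B6=S
run #3 (a=4, h=6) runs B1->F, B2->F, B3->F, B6->E, B5->T; records B1=F, B2=F, B3=F, B5=T, B6=E
run #4 (a=2, h=6) runs B1->F, B2->T, B2->F, B3->T, B4->T, B6->S, B5->F; records B1=F, B2=T, B2=F, B3=T, B4=T, B5=F, B6=S
run #5 (a=2, h=10) runs B1->F, B2->T, B2->F, B3->T, B4->T, B6->S, B5->F; records B1=F, B2=T, B2=F, B3=T, B4=T, B5=F, B6=S
run #6 (a=0, h=5) runs B1->F, B2->T, B2->T, B2->F, B3->T, B4->T, B6->S, B5->F; records B1=F, B2=T, B2=F, B3=T, B4=T, B5=F, B6=S
union over all inputs: B1=F, B2=T, B2=F, B3=T, B3=F, B4=T, B5=T, B5=F, B6=S, B6=E (10 outcomes)
checked all size-1 subsets: none covers 10 outcomes (max 7/10)
inputs {3, 4} (size 2) cover everything; no size-2 subset with a lexicographically smaller index list covers all 10

Answer: 3, 4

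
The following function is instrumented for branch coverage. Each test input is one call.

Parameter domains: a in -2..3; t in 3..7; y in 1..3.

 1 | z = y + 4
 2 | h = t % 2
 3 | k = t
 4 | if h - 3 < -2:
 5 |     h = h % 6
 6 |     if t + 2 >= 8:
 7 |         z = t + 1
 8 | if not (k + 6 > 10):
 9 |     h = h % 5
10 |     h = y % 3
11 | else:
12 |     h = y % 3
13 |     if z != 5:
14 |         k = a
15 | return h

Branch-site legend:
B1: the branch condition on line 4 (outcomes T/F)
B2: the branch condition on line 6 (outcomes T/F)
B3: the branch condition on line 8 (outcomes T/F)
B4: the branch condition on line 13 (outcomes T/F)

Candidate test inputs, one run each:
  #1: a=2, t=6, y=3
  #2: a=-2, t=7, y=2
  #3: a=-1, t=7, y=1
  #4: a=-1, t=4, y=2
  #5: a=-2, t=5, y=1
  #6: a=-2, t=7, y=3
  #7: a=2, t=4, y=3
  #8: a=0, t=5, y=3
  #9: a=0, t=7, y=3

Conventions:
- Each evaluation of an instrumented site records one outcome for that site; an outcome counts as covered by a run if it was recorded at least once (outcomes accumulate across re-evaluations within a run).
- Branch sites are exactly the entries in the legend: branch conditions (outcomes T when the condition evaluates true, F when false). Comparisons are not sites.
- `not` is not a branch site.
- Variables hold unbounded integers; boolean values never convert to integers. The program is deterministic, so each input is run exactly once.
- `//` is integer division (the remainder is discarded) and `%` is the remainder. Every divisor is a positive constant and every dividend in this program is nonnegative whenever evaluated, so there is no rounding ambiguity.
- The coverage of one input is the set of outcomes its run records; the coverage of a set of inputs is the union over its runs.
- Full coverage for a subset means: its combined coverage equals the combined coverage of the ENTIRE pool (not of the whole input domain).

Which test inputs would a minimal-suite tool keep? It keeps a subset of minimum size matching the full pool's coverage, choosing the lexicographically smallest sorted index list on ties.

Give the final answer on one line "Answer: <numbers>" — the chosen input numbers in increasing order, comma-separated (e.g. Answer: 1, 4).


input #1 (a=2, t=6, y=3): covers B1=T, B2=T, B3=F, B4=T
input #2 (a=-2, t=7, y=2): covers B1=F, B3=F, B4=T
input #3 (a=-1, t=7, y=1): covers B1=F, B3=F, B4=F
input #4 (a=-1, t=4, y=2): covers B1=T, B2=F, B3=T
input #5 (a=-2, t=5, y=1): covers B1=F, B3=F, B4=F
input #6 (a=-2, t=7, y=3): covers B1=F, B3=F, B4=T
input #7 (a=2, t=4, y=3): covers B1=T, B2=F, B3=T
input #8 (a=0, t=5, y=3): covers B1=F, B3=F, B4=T
input #9 (a=0, t=7, y=3): covers B1=F, B3=F, B4=T
the full pool covers 8 outcomes: B1=T, B1=F, B2=T, B2=F, B3=T, B3=F, B4=T, B4=F
every size-1 subset falls short of the 8 outcomes (best: 4/8)
every size-2 subset falls short of the 8 outcomes (best: 6/8)
the canonical winner is {1, 3, 4}: size 3, full 8-outcome coverage, earliest index list among size-3 covers
Answer: 1, 3, 4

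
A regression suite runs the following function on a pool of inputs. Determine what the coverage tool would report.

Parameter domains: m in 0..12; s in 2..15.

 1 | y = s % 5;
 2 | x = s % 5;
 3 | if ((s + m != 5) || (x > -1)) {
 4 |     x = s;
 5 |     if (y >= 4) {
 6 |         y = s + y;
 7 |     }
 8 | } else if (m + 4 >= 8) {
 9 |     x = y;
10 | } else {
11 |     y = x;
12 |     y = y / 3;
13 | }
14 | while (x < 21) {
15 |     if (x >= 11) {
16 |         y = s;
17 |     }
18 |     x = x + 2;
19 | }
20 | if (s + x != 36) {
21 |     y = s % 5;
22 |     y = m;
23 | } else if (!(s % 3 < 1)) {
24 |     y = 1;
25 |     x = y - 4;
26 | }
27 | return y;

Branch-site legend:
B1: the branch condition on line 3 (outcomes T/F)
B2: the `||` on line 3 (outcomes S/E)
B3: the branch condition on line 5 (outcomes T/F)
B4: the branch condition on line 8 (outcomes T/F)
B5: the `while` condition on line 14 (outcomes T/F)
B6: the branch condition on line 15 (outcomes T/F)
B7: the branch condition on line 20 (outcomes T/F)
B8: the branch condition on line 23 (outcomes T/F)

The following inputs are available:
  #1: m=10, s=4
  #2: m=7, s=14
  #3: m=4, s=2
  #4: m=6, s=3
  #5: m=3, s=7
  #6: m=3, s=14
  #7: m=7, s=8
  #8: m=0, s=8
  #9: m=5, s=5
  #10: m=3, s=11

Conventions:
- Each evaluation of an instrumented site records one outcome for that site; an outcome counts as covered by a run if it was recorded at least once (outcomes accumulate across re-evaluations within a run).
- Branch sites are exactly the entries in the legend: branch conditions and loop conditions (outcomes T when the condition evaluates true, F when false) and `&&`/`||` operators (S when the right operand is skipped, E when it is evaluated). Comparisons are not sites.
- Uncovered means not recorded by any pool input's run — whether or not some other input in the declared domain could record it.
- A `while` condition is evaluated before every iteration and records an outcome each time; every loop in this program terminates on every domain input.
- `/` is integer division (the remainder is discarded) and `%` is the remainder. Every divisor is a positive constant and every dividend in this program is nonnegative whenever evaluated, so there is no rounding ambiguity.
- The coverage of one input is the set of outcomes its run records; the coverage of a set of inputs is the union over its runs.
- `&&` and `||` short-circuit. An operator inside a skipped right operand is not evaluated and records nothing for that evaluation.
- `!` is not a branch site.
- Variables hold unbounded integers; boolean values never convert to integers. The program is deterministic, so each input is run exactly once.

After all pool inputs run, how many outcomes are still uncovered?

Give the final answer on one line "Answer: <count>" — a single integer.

test 1 (m=10, s=4) fires B2->S, B1->T, B3->T, B5->T, B6->F, B5->T, B6->F, B5->T, B6->F, B5->T, B6->F, B5->T, B6->T, B5->T, ...; hits B1=T, B2=S, B3=T, B5=T, B5=F, B6=T, B6=F, B7=T
test 2 (m=7, s=14) fires B2->S, B1->T, B3->T, B5->T, B6->T, B5->T, B6->T, B5->T, B6->T, B5->T, B6->T, B5->F, B7->F, B8->T; hits B1=T, B2=S, B3=T, B5=T, B5=F, B6=T, B7=F, B8=T
test 3 (m=4, s=2) fires B2->S, B1->T, B3->F, B5->T, B6->F, B5->T, B6->F, B5->T, B6->F, B5->T, B6->F, B5->T, B6->F, B5->T, ...; hits B1=T, B2=S, B3=F, B5=T, B5=F, B6=T, B6=F, B7=T
test 4 (m=6, s=3) fires B2->S, B1->T, B3->F, B5->T, B6->F, B5->T, B6->F, B5->T, B6->F, B5->T, B6->F, B5->T, B6->T, B5->T, ...; hits B1=T, B2=S, B3=F, B5=T, B5=F, B6=T, B6=F, B7=T
test 5 (m=3, s=7) fires B2->S, B1->T, B3->F, B5->T, B6->F, B5->T, B6->F, B5->T, B6->T, B5->T, B6->T, B5->T, B6->T, B5->T, ...; hits B1=T, B2=S, B3=F, B5=T, B5=F, B6=T, B6=F, B7=T
test 6 (m=3, s=14) fires B2->S, B1->T, B3->T, B5->T, B6->T, B5->T, B6->T, B5->T, B6->T, B5->T, B6->T, B5->F, B7->F, B8->T; hits B1=T, B2=S, B3=T, B5=T, B5=F, B6=T, B7=F, B8=T
test 7 (m=7, s=8) fires B2->S, B1->T, B3->F, B5->T, B6->F, B5->T, B6->F, B5->T, B6->T, B5->T, B6->T, B5->T, B6->T, B5->T, ...; hits B1=T, B2=S, B3=F, B5=T, B5=F, B6=T, B6=F, B7=T
test 8 (m=0, s=8) fires B2->S, B1->T, B3->F, B5->T, B6->F, B5->T, B6->F, B5->T, B6->T, B5->T, B6->T, B5->T, B6->T, B5->T, ...; hits B1=T, B2=S, B3=F, B5=T, B5=F, B6=T, B6=F, B7=T
test 9 (m=5, s=5) fires B2->S, B1->T, B3->F, B5->T, B6->F, B5->T, B6->F, B5->T, B6->F, B5->T, B6->T, B5->T, B6->T, B5->T, ...; hits B1=T, B2=S, B3=F, B5=T, B5=F, B6=T, B6=F, B7=T
test 10 (m=3, s=11) fires B2->S, B1->T, B3->F, B5->T, B6->T, B5->T, B6->T, B5->T, B6->T, B5->T, B6->T, B5->T, B6->T, B5->F, ...; hits B1=T, B2=S, B3=F, B5=T, B5=F, B6=T, B7=T
union over the pool: B1=T, B2=S, B3=T, B3=F, B5=T, B5=F, B6=T, B6=F, B7=T, B7=F, B8=T
uncovered (5 of 16): B1=F, B2=E, B4=T, B4=F, B8=F

Answer: 5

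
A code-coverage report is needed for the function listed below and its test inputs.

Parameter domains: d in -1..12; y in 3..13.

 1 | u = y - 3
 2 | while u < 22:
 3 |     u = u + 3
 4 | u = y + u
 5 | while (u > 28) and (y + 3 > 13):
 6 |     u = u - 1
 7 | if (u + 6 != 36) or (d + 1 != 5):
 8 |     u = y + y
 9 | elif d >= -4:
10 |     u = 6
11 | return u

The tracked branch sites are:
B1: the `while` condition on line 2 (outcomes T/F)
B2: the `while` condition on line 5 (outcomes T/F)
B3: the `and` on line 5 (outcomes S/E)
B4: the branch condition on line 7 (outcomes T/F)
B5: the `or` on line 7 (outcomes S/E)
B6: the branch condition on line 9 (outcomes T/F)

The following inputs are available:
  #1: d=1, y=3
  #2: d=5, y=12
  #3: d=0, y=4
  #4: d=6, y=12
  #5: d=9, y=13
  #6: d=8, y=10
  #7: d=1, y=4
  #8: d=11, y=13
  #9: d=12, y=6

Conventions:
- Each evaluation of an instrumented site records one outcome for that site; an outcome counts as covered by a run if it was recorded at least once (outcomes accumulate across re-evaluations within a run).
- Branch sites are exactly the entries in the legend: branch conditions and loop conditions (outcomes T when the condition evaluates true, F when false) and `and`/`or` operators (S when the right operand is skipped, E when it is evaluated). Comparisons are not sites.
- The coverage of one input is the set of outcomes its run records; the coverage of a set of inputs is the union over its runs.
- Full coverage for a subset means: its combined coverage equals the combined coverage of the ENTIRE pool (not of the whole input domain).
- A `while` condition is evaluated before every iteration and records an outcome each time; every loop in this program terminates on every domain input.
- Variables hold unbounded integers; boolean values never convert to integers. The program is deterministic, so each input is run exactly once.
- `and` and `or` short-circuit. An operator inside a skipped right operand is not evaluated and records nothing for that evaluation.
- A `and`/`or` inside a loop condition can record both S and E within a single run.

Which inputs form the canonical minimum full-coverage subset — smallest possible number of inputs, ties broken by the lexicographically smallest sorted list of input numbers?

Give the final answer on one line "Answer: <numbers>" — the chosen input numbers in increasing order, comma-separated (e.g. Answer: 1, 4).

test 1 (d=1, y=3) fires B1->T, B1->T, B1->T, B1->T, B1->T, B1->T, B1->T, B1->T, B1->F, B3->S, B2->F, B5->S, B4->T; hits B1=T, B1=F, B2=F, B3=S, B4=T, B5=S
test 2 (d=5, y=12) fires B1->T, B1->T, B1->T, B1->T, B1->T, B1->F, B3->E, B2->T, B3->E, B2->T, B3->E, B2->T, B3->E, B2->T, ...; hits B1=T, B1=F, B2=T, B2=F, B3=S, B3=E, B4=T, B5=S
test 3 (d=0, y=4) fires B1->T, B1->T, B1->T, B1->T, B1->T, B1->T, B1->T, B1->F, B3->S, B2->F, B5->S, B4->T; hits B1=T, B1=F, B2=F, B3=S, B4=T, B5=S
test 4 (d=6, y=12) fires B1->T, B1->T, B1->T, B1->T, B1->T, B1->F, B3->E, B2->T, B3->E, B2->T, B3->E, B2->T, B3->E, B2->T, ...; hits B1=T, B1=F, B2=T, B2=F, B3=S, B3=E, B4=T, B5=S
test 5 (d=9, y=13) fires B1->T, B1->T, B1->T, B1->T, B1->F, B3->E, B2->T, B3->E, B2->T, B3->E, B2->T, B3->E, B2->T, B3->E, ...; hits B1=T, B1=F, B2=T, B2=F, B3=S, B3=E, B4=T, B5=S
test 6 (d=8, y=10) fires B1->T, B1->T, B1->T, B1->T, B1->T, B1->F, B3->E, B2->F, B5->S, B4->T; hits B1=T, B1=F, B2=F, B3=E, B4=T, B5=S
test 7 (d=1, y=4) fires B1->T, B1->T, B1->T, B1->T, B1->T, B1->T, B1->T, B1->F, B3->S, B2->F, B5->S, B4->T; hits B1=T, B1=F, B2=F, B3=S, B4=T, B5=S
test 8 (d=11, y=13) fires B1->T, B1->T, B1->T, B1->T, B1->F, B3->E, B2->T, B3->E, B2->T, B3->E, B2->T, B3->E, B2->T, B3->E, ...; hits B1=T, B1=F, B2=T, B2=F, B3=S, B3=E, B4=T, B5=S
test 9 (d=12, y=6) fires B1->T, B1->T, B1->T, B1->T, B1->T, B1->T, B1->T, B1->F, B3->E, B2->F, B5->E, B4->T; hits B1=T, B1=F, B2=F, B3=E, B4=T, B5=E
together the pool reaches 9 outcomes: B1=T, B1=F, B2=T, B2=F, B3=S, B3=E, B4=T, B5=S, B5=E
checked all size-1 subsets: none covers 9 outcomes (max 8/9)
at size 2, {2, 9} reaches all 9 outcomes; every lexicographically earlier size-2 subset fails

Answer: 2, 9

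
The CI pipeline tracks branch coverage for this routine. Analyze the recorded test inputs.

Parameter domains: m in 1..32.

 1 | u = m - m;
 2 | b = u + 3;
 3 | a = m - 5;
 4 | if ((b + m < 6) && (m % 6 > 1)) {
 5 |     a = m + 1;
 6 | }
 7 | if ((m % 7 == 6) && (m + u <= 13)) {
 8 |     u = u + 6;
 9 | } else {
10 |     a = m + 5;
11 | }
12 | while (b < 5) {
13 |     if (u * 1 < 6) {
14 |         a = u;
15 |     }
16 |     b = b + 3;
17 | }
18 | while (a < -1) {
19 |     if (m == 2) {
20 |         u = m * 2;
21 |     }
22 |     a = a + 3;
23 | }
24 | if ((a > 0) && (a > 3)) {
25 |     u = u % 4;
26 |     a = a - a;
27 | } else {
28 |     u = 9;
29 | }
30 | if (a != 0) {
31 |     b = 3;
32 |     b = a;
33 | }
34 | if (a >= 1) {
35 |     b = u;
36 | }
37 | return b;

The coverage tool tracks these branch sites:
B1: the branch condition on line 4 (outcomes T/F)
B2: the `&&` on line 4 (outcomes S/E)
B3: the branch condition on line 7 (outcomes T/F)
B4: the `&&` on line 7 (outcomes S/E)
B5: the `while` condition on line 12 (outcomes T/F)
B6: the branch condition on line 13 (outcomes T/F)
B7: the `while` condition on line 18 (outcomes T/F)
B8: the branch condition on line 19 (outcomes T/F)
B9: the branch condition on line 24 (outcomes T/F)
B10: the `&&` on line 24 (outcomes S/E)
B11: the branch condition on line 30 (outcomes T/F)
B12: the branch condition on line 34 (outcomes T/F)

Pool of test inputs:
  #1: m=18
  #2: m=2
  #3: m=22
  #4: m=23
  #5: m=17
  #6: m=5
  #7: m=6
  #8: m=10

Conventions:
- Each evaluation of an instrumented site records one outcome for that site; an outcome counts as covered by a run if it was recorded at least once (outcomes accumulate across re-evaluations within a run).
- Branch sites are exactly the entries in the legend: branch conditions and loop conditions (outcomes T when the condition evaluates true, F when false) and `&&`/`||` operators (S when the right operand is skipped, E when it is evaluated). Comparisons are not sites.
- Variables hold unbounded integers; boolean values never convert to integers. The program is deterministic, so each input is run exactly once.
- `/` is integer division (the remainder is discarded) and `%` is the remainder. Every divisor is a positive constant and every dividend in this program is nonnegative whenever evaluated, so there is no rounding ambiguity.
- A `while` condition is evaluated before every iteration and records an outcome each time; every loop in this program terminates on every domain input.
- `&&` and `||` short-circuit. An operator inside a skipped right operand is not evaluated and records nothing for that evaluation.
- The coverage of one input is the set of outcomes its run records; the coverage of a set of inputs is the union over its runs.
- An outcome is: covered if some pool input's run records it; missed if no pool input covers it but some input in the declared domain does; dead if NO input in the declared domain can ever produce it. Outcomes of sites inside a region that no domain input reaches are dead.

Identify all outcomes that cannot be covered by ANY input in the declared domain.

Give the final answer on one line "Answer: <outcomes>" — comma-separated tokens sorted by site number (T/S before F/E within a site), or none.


exhaustive pass over the 32-input domain:
  B7=T: no domain input ever produces it -> dead
  B8=T: no domain input ever produces it -> dead
  B8=F: no domain input ever produces it -> dead
  reachable outcomes have witnesses, e.g. B1=T (e.g. m=2), B1=F (e.g. m=1), B2=S (e.g. m=3), B2=E (e.g. m=1)
Answer: B7=T, B8=T, B8=F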